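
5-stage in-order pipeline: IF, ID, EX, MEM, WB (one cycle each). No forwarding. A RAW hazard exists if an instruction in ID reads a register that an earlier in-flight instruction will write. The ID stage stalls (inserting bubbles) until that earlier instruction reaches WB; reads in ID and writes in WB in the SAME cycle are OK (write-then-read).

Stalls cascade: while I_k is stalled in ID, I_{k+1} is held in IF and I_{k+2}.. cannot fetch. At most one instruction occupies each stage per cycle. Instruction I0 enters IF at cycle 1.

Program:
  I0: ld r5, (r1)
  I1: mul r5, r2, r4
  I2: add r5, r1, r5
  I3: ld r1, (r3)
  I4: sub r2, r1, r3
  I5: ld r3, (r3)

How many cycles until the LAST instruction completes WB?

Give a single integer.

I0 ld r5 <- r1: IF@1 ID@2 stall=0 (-) EX@3 MEM@4 WB@5
I1 mul r5 <- r2,r4: IF@2 ID@3 stall=0 (-) EX@4 MEM@5 WB@6
I2 add r5 <- r1,r5: IF@3 ID@4 stall=2 (RAW on I1.r5 (WB@6)) EX@7 MEM@8 WB@9
I3 ld r1 <- r3: IF@4 ID@7 stall=0 (-) EX@8 MEM@9 WB@10
I4 sub r2 <- r1,r3: IF@7 ID@8 stall=2 (RAW on I3.r1 (WB@10)) EX@11 MEM@12 WB@13
I5 ld r3 <- r3: IF@8 ID@11 stall=0 (-) EX@12 MEM@13 WB@14

Answer: 14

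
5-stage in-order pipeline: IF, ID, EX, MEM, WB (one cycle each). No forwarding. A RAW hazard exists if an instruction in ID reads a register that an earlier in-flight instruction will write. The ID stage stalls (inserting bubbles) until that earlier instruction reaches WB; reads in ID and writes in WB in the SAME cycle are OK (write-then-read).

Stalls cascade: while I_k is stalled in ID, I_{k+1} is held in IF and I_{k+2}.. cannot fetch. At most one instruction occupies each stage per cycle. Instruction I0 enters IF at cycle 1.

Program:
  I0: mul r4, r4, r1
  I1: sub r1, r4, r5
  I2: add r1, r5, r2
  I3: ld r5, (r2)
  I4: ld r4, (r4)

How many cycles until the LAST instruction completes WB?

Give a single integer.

I0 mul r4 <- r4,r1: IF@1 ID@2 stall=0 (-) EX@3 MEM@4 WB@5
I1 sub r1 <- r4,r5: IF@2 ID@3 stall=2 (RAW on I0.r4 (WB@5)) EX@6 MEM@7 WB@8
I2 add r1 <- r5,r2: IF@3 ID@6 stall=0 (-) EX@7 MEM@8 WB@9
I3 ld r5 <- r2: IF@6 ID@7 stall=0 (-) EX@8 MEM@9 WB@10
I4 ld r4 <- r4: IF@7 ID@8 stall=0 (-) EX@9 MEM@10 WB@11

Answer: 11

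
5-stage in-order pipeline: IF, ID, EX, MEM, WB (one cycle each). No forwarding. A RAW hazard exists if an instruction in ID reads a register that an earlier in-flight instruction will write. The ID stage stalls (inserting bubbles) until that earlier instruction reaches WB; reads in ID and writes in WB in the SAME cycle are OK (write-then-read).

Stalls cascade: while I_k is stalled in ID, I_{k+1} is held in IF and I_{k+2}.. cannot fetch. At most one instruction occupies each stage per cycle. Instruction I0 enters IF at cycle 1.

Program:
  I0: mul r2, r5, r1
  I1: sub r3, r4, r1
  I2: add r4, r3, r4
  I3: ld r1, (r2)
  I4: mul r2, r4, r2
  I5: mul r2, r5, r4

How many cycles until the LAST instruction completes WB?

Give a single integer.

I0 mul r2 <- r5,r1: IF@1 ID@2 stall=0 (-) EX@3 MEM@4 WB@5
I1 sub r3 <- r4,r1: IF@2 ID@3 stall=0 (-) EX@4 MEM@5 WB@6
I2 add r4 <- r3,r4: IF@3 ID@4 stall=2 (RAW on I1.r3 (WB@6)) EX@7 MEM@8 WB@9
I3 ld r1 <- r2: IF@4 ID@7 stall=0 (-) EX@8 MEM@9 WB@10
I4 mul r2 <- r4,r2: IF@7 ID@8 stall=1 (RAW on I2.r4 (WB@9)) EX@10 MEM@11 WB@12
I5 mul r2 <- r5,r4: IF@8 ID@10 stall=0 (-) EX@11 MEM@12 WB@13

Answer: 13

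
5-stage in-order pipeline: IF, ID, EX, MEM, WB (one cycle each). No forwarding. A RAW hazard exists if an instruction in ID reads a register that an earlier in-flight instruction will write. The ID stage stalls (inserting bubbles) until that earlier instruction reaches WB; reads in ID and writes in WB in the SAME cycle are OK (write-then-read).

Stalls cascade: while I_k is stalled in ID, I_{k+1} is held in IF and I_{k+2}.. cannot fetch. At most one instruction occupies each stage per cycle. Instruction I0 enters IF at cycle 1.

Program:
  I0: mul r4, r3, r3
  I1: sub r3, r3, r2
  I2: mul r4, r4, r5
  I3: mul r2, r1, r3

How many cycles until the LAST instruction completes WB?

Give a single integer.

Answer: 9

Derivation:
I0 mul r4 <- r3,r3: IF@1 ID@2 stall=0 (-) EX@3 MEM@4 WB@5
I1 sub r3 <- r3,r2: IF@2 ID@3 stall=0 (-) EX@4 MEM@5 WB@6
I2 mul r4 <- r4,r5: IF@3 ID@4 stall=1 (RAW on I0.r4 (WB@5)) EX@6 MEM@7 WB@8
I3 mul r2 <- r1,r3: IF@4 ID@6 stall=0 (-) EX@7 MEM@8 WB@9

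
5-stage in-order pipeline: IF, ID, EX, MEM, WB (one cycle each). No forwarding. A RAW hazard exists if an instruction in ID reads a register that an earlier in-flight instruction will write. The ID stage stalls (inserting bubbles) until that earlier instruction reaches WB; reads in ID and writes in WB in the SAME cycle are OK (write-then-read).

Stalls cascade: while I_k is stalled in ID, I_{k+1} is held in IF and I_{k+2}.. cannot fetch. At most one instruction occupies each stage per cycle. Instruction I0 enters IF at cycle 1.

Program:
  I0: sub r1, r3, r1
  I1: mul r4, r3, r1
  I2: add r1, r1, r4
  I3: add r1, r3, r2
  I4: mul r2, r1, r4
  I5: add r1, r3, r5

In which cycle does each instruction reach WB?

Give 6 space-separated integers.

I0 sub r1 <- r3,r1: IF@1 ID@2 stall=0 (-) EX@3 MEM@4 WB@5
I1 mul r4 <- r3,r1: IF@2 ID@3 stall=2 (RAW on I0.r1 (WB@5)) EX@6 MEM@7 WB@8
I2 add r1 <- r1,r4: IF@3 ID@6 stall=2 (RAW on I1.r4 (WB@8)) EX@9 MEM@10 WB@11
I3 add r1 <- r3,r2: IF@6 ID@9 stall=0 (-) EX@10 MEM@11 WB@12
I4 mul r2 <- r1,r4: IF@9 ID@10 stall=2 (RAW on I3.r1 (WB@12)) EX@13 MEM@14 WB@15
I5 add r1 <- r3,r5: IF@10 ID@13 stall=0 (-) EX@14 MEM@15 WB@16

Answer: 5 8 11 12 15 16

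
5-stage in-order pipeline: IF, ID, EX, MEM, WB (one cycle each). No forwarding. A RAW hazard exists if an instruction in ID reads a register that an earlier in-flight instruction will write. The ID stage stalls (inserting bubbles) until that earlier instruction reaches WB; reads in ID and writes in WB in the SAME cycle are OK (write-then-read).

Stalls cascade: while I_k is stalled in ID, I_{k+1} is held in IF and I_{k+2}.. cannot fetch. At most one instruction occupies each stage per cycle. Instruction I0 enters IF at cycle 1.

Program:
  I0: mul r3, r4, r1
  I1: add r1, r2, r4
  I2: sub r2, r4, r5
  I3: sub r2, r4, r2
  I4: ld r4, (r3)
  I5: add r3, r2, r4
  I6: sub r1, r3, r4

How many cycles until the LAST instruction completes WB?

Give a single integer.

I0 mul r3 <- r4,r1: IF@1 ID@2 stall=0 (-) EX@3 MEM@4 WB@5
I1 add r1 <- r2,r4: IF@2 ID@3 stall=0 (-) EX@4 MEM@5 WB@6
I2 sub r2 <- r4,r5: IF@3 ID@4 stall=0 (-) EX@5 MEM@6 WB@7
I3 sub r2 <- r4,r2: IF@4 ID@5 stall=2 (RAW on I2.r2 (WB@7)) EX@8 MEM@9 WB@10
I4 ld r4 <- r3: IF@5 ID@8 stall=0 (-) EX@9 MEM@10 WB@11
I5 add r3 <- r2,r4: IF@8 ID@9 stall=2 (RAW on I4.r4 (WB@11)) EX@12 MEM@13 WB@14
I6 sub r1 <- r3,r4: IF@9 ID@12 stall=2 (RAW on I5.r3 (WB@14)) EX@15 MEM@16 WB@17

Answer: 17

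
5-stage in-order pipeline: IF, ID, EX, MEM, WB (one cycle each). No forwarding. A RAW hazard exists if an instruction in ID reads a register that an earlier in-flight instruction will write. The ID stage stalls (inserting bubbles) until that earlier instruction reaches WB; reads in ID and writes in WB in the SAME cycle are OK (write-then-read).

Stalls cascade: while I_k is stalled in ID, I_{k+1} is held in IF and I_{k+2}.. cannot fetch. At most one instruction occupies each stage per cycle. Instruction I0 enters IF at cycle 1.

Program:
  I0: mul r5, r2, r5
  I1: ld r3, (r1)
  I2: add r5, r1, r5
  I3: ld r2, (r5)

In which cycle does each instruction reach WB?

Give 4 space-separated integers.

I0 mul r5 <- r2,r5: IF@1 ID@2 stall=0 (-) EX@3 MEM@4 WB@5
I1 ld r3 <- r1: IF@2 ID@3 stall=0 (-) EX@4 MEM@5 WB@6
I2 add r5 <- r1,r5: IF@3 ID@4 stall=1 (RAW on I0.r5 (WB@5)) EX@6 MEM@7 WB@8
I3 ld r2 <- r5: IF@4 ID@6 stall=2 (RAW on I2.r5 (WB@8)) EX@9 MEM@10 WB@11

Answer: 5 6 8 11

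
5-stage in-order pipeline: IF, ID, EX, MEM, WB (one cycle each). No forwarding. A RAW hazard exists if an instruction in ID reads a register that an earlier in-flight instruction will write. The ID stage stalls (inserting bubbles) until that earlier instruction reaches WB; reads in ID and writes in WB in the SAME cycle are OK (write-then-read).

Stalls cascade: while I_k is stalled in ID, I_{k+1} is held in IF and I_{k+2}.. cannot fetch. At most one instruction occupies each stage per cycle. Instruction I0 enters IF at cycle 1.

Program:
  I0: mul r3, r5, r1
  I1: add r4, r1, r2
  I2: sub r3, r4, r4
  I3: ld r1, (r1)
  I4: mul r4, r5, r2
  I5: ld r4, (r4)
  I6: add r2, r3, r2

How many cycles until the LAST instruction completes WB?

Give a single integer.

I0 mul r3 <- r5,r1: IF@1 ID@2 stall=0 (-) EX@3 MEM@4 WB@5
I1 add r4 <- r1,r2: IF@2 ID@3 stall=0 (-) EX@4 MEM@5 WB@6
I2 sub r3 <- r4,r4: IF@3 ID@4 stall=2 (RAW on I1.r4 (WB@6)) EX@7 MEM@8 WB@9
I3 ld r1 <- r1: IF@4 ID@7 stall=0 (-) EX@8 MEM@9 WB@10
I4 mul r4 <- r5,r2: IF@7 ID@8 stall=0 (-) EX@9 MEM@10 WB@11
I5 ld r4 <- r4: IF@8 ID@9 stall=2 (RAW on I4.r4 (WB@11)) EX@12 MEM@13 WB@14
I6 add r2 <- r3,r2: IF@9 ID@12 stall=0 (-) EX@13 MEM@14 WB@15

Answer: 15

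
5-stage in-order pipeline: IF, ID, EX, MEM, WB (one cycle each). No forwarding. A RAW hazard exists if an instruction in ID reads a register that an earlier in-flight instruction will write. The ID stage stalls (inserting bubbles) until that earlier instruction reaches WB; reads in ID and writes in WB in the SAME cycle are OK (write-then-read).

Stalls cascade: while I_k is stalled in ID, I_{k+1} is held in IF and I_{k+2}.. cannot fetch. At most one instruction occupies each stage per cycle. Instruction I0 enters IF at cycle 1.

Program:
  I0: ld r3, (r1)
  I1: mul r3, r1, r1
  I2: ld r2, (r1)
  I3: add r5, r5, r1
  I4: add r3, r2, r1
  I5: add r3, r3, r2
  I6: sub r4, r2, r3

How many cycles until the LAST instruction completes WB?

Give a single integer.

I0 ld r3 <- r1: IF@1 ID@2 stall=0 (-) EX@3 MEM@4 WB@5
I1 mul r3 <- r1,r1: IF@2 ID@3 stall=0 (-) EX@4 MEM@5 WB@6
I2 ld r2 <- r1: IF@3 ID@4 stall=0 (-) EX@5 MEM@6 WB@7
I3 add r5 <- r5,r1: IF@4 ID@5 stall=0 (-) EX@6 MEM@7 WB@8
I4 add r3 <- r2,r1: IF@5 ID@6 stall=1 (RAW on I2.r2 (WB@7)) EX@8 MEM@9 WB@10
I5 add r3 <- r3,r2: IF@6 ID@8 stall=2 (RAW on I4.r3 (WB@10)) EX@11 MEM@12 WB@13
I6 sub r4 <- r2,r3: IF@8 ID@11 stall=2 (RAW on I5.r3 (WB@13)) EX@14 MEM@15 WB@16

Answer: 16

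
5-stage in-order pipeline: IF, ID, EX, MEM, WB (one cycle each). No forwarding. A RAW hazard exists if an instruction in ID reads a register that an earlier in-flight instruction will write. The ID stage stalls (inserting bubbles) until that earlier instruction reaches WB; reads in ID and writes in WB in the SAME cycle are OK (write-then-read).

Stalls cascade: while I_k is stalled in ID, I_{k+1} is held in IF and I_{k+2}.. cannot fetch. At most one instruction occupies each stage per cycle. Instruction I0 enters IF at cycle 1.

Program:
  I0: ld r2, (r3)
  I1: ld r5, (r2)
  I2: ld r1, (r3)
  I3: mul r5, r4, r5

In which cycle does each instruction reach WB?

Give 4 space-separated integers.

I0 ld r2 <- r3: IF@1 ID@2 stall=0 (-) EX@3 MEM@4 WB@5
I1 ld r5 <- r2: IF@2 ID@3 stall=2 (RAW on I0.r2 (WB@5)) EX@6 MEM@7 WB@8
I2 ld r1 <- r3: IF@3 ID@6 stall=0 (-) EX@7 MEM@8 WB@9
I3 mul r5 <- r4,r5: IF@6 ID@7 stall=1 (RAW on I1.r5 (WB@8)) EX@9 MEM@10 WB@11

Answer: 5 8 9 11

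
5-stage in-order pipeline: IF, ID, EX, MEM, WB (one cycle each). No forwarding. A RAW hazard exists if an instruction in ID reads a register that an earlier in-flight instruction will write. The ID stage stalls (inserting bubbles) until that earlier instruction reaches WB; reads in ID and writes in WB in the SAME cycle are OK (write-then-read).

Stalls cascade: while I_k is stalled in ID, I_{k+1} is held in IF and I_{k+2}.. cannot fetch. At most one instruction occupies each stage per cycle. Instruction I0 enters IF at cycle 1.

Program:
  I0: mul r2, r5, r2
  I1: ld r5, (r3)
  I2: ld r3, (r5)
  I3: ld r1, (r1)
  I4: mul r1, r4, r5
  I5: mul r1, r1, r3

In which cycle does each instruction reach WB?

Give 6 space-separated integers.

Answer: 5 6 9 10 11 14

Derivation:
I0 mul r2 <- r5,r2: IF@1 ID@2 stall=0 (-) EX@3 MEM@4 WB@5
I1 ld r5 <- r3: IF@2 ID@3 stall=0 (-) EX@4 MEM@5 WB@6
I2 ld r3 <- r5: IF@3 ID@4 stall=2 (RAW on I1.r5 (WB@6)) EX@7 MEM@8 WB@9
I3 ld r1 <- r1: IF@4 ID@7 stall=0 (-) EX@8 MEM@9 WB@10
I4 mul r1 <- r4,r5: IF@7 ID@8 stall=0 (-) EX@9 MEM@10 WB@11
I5 mul r1 <- r1,r3: IF@8 ID@9 stall=2 (RAW on I4.r1 (WB@11)) EX@12 MEM@13 WB@14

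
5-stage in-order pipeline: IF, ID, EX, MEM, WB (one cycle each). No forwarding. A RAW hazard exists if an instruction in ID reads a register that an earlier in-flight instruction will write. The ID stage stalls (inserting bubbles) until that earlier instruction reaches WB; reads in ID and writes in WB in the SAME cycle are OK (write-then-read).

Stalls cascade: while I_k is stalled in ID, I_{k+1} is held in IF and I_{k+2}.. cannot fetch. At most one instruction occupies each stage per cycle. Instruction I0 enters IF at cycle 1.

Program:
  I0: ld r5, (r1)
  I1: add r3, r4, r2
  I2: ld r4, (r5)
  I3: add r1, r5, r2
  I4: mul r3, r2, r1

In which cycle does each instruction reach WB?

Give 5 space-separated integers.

I0 ld r5 <- r1: IF@1 ID@2 stall=0 (-) EX@3 MEM@4 WB@5
I1 add r3 <- r4,r2: IF@2 ID@3 stall=0 (-) EX@4 MEM@5 WB@6
I2 ld r4 <- r5: IF@3 ID@4 stall=1 (RAW on I0.r5 (WB@5)) EX@6 MEM@7 WB@8
I3 add r1 <- r5,r2: IF@4 ID@6 stall=0 (-) EX@7 MEM@8 WB@9
I4 mul r3 <- r2,r1: IF@6 ID@7 stall=2 (RAW on I3.r1 (WB@9)) EX@10 MEM@11 WB@12

Answer: 5 6 8 9 12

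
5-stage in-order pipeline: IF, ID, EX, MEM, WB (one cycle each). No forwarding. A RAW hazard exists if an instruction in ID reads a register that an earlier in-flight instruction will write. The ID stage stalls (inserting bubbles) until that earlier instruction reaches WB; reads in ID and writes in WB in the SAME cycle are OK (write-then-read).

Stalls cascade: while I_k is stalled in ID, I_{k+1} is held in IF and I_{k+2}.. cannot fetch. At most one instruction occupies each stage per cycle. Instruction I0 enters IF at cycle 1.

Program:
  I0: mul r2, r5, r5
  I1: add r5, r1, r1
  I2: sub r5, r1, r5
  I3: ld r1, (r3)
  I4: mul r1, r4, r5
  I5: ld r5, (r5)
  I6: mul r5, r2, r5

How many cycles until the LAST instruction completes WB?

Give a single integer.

I0 mul r2 <- r5,r5: IF@1 ID@2 stall=0 (-) EX@3 MEM@4 WB@5
I1 add r5 <- r1,r1: IF@2 ID@3 stall=0 (-) EX@4 MEM@5 WB@6
I2 sub r5 <- r1,r5: IF@3 ID@4 stall=2 (RAW on I1.r5 (WB@6)) EX@7 MEM@8 WB@9
I3 ld r1 <- r3: IF@4 ID@7 stall=0 (-) EX@8 MEM@9 WB@10
I4 mul r1 <- r4,r5: IF@7 ID@8 stall=1 (RAW on I2.r5 (WB@9)) EX@10 MEM@11 WB@12
I5 ld r5 <- r5: IF@8 ID@10 stall=0 (-) EX@11 MEM@12 WB@13
I6 mul r5 <- r2,r5: IF@10 ID@11 stall=2 (RAW on I5.r5 (WB@13)) EX@14 MEM@15 WB@16

Answer: 16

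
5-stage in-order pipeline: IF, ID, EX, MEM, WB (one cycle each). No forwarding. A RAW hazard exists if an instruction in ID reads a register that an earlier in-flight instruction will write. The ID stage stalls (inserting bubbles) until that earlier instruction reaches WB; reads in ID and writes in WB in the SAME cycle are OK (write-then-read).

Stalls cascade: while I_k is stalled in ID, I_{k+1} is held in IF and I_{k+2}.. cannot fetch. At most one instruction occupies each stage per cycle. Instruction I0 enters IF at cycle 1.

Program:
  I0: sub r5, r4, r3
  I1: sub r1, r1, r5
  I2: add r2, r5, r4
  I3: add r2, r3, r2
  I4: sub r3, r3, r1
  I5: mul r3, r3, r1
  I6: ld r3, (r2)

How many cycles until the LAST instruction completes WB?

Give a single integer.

Answer: 17

Derivation:
I0 sub r5 <- r4,r3: IF@1 ID@2 stall=0 (-) EX@3 MEM@4 WB@5
I1 sub r1 <- r1,r5: IF@2 ID@3 stall=2 (RAW on I0.r5 (WB@5)) EX@6 MEM@7 WB@8
I2 add r2 <- r5,r4: IF@3 ID@6 stall=0 (-) EX@7 MEM@8 WB@9
I3 add r2 <- r3,r2: IF@6 ID@7 stall=2 (RAW on I2.r2 (WB@9)) EX@10 MEM@11 WB@12
I4 sub r3 <- r3,r1: IF@7 ID@10 stall=0 (-) EX@11 MEM@12 WB@13
I5 mul r3 <- r3,r1: IF@10 ID@11 stall=2 (RAW on I4.r3 (WB@13)) EX@14 MEM@15 WB@16
I6 ld r3 <- r2: IF@11 ID@14 stall=0 (-) EX@15 MEM@16 WB@17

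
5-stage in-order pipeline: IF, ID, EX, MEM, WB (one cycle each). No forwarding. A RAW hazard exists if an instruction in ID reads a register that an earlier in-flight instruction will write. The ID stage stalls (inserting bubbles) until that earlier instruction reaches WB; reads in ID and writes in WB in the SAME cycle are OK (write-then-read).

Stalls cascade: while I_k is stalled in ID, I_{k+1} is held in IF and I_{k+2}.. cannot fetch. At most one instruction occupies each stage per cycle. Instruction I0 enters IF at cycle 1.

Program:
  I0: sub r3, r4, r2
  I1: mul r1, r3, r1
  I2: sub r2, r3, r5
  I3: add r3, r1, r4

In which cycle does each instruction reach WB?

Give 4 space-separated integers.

I0 sub r3 <- r4,r2: IF@1 ID@2 stall=0 (-) EX@3 MEM@4 WB@5
I1 mul r1 <- r3,r1: IF@2 ID@3 stall=2 (RAW on I0.r3 (WB@5)) EX@6 MEM@7 WB@8
I2 sub r2 <- r3,r5: IF@3 ID@6 stall=0 (-) EX@7 MEM@8 WB@9
I3 add r3 <- r1,r4: IF@6 ID@7 stall=1 (RAW on I1.r1 (WB@8)) EX@9 MEM@10 WB@11

Answer: 5 8 9 11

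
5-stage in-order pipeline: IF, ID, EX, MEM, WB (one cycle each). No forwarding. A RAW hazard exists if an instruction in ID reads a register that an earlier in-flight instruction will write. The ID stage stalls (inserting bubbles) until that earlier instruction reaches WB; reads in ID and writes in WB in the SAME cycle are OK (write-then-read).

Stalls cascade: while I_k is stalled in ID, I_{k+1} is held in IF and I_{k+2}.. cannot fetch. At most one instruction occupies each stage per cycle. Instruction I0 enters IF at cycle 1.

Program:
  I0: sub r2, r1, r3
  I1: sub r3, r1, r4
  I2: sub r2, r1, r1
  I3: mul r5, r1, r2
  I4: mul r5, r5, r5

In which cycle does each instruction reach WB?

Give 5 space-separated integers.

Answer: 5 6 7 10 13

Derivation:
I0 sub r2 <- r1,r3: IF@1 ID@2 stall=0 (-) EX@3 MEM@4 WB@5
I1 sub r3 <- r1,r4: IF@2 ID@3 stall=0 (-) EX@4 MEM@5 WB@6
I2 sub r2 <- r1,r1: IF@3 ID@4 stall=0 (-) EX@5 MEM@6 WB@7
I3 mul r5 <- r1,r2: IF@4 ID@5 stall=2 (RAW on I2.r2 (WB@7)) EX@8 MEM@9 WB@10
I4 mul r5 <- r5,r5: IF@5 ID@8 stall=2 (RAW on I3.r5 (WB@10)) EX@11 MEM@12 WB@13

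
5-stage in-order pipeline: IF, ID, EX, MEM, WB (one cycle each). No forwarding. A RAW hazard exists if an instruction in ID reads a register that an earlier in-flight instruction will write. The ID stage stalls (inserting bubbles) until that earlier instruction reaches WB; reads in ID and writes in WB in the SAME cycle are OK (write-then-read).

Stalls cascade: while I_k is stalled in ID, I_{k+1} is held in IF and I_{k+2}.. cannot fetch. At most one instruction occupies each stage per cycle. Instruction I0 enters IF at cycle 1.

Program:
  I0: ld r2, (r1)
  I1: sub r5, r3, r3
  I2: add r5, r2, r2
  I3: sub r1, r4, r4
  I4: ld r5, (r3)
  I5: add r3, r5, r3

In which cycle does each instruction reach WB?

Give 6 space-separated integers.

I0 ld r2 <- r1: IF@1 ID@2 stall=0 (-) EX@3 MEM@4 WB@5
I1 sub r5 <- r3,r3: IF@2 ID@3 stall=0 (-) EX@4 MEM@5 WB@6
I2 add r5 <- r2,r2: IF@3 ID@4 stall=1 (RAW on I0.r2 (WB@5)) EX@6 MEM@7 WB@8
I3 sub r1 <- r4,r4: IF@4 ID@6 stall=0 (-) EX@7 MEM@8 WB@9
I4 ld r5 <- r3: IF@6 ID@7 stall=0 (-) EX@8 MEM@9 WB@10
I5 add r3 <- r5,r3: IF@7 ID@8 stall=2 (RAW on I4.r5 (WB@10)) EX@11 MEM@12 WB@13

Answer: 5 6 8 9 10 13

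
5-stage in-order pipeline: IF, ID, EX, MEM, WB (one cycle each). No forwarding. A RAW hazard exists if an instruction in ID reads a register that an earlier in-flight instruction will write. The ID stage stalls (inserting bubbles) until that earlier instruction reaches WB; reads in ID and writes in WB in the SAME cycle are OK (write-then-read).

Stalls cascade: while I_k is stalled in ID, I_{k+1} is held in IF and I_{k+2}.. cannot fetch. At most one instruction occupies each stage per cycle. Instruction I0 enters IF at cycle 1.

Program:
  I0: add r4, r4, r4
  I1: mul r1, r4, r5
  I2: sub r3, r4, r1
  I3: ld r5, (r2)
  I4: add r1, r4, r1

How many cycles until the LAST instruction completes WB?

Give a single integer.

Answer: 13

Derivation:
I0 add r4 <- r4,r4: IF@1 ID@2 stall=0 (-) EX@3 MEM@4 WB@5
I1 mul r1 <- r4,r5: IF@2 ID@3 stall=2 (RAW on I0.r4 (WB@5)) EX@6 MEM@7 WB@8
I2 sub r3 <- r4,r1: IF@3 ID@6 stall=2 (RAW on I1.r1 (WB@8)) EX@9 MEM@10 WB@11
I3 ld r5 <- r2: IF@6 ID@9 stall=0 (-) EX@10 MEM@11 WB@12
I4 add r1 <- r4,r1: IF@9 ID@10 stall=0 (-) EX@11 MEM@12 WB@13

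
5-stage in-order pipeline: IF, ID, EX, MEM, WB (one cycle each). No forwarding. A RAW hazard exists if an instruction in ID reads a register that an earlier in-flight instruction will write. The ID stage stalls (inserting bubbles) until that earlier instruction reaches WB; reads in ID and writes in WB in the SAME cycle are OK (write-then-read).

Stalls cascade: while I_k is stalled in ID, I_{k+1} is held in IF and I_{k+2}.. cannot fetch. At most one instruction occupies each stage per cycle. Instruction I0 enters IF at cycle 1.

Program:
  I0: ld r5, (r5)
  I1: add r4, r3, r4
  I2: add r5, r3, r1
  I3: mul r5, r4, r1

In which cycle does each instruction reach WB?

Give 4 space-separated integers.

I0 ld r5 <- r5: IF@1 ID@2 stall=0 (-) EX@3 MEM@4 WB@5
I1 add r4 <- r3,r4: IF@2 ID@3 stall=0 (-) EX@4 MEM@5 WB@6
I2 add r5 <- r3,r1: IF@3 ID@4 stall=0 (-) EX@5 MEM@6 WB@7
I3 mul r5 <- r4,r1: IF@4 ID@5 stall=1 (RAW on I1.r4 (WB@6)) EX@7 MEM@8 WB@9

Answer: 5 6 7 9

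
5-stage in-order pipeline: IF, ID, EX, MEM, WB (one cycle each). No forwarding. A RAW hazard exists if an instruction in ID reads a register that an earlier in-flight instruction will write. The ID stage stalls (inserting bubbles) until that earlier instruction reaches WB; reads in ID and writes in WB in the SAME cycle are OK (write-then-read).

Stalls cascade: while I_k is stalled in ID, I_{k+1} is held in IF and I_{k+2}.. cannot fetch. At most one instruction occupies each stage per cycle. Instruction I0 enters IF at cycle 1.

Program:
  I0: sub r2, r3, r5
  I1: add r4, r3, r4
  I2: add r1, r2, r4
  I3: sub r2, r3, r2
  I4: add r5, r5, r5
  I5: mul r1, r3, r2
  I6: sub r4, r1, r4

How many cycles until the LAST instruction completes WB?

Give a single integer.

Answer: 16

Derivation:
I0 sub r2 <- r3,r5: IF@1 ID@2 stall=0 (-) EX@3 MEM@4 WB@5
I1 add r4 <- r3,r4: IF@2 ID@3 stall=0 (-) EX@4 MEM@5 WB@6
I2 add r1 <- r2,r4: IF@3 ID@4 stall=2 (RAW on I1.r4 (WB@6)) EX@7 MEM@8 WB@9
I3 sub r2 <- r3,r2: IF@4 ID@7 stall=0 (-) EX@8 MEM@9 WB@10
I4 add r5 <- r5,r5: IF@7 ID@8 stall=0 (-) EX@9 MEM@10 WB@11
I5 mul r1 <- r3,r2: IF@8 ID@9 stall=1 (RAW on I3.r2 (WB@10)) EX@11 MEM@12 WB@13
I6 sub r4 <- r1,r4: IF@9 ID@11 stall=2 (RAW on I5.r1 (WB@13)) EX@14 MEM@15 WB@16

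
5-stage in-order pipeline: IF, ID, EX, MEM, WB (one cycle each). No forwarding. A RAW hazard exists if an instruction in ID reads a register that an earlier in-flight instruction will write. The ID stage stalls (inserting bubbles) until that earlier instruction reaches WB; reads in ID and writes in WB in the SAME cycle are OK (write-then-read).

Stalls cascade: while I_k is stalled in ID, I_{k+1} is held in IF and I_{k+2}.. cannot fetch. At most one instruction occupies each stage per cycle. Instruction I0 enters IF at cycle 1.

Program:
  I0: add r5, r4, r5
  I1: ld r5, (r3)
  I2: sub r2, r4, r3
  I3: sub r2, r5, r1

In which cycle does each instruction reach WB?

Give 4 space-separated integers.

I0 add r5 <- r4,r5: IF@1 ID@2 stall=0 (-) EX@3 MEM@4 WB@5
I1 ld r5 <- r3: IF@2 ID@3 stall=0 (-) EX@4 MEM@5 WB@6
I2 sub r2 <- r4,r3: IF@3 ID@4 stall=0 (-) EX@5 MEM@6 WB@7
I3 sub r2 <- r5,r1: IF@4 ID@5 stall=1 (RAW on I1.r5 (WB@6)) EX@7 MEM@8 WB@9

Answer: 5 6 7 9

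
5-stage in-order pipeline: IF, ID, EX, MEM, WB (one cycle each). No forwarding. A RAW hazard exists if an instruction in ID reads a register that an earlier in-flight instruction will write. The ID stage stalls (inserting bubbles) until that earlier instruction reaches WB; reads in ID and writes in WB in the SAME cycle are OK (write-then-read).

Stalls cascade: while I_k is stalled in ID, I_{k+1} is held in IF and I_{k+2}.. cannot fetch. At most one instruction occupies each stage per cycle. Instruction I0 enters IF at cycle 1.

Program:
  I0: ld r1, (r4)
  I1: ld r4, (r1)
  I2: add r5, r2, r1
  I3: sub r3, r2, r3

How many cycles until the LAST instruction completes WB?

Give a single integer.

I0 ld r1 <- r4: IF@1 ID@2 stall=0 (-) EX@3 MEM@4 WB@5
I1 ld r4 <- r1: IF@2 ID@3 stall=2 (RAW on I0.r1 (WB@5)) EX@6 MEM@7 WB@8
I2 add r5 <- r2,r1: IF@3 ID@6 stall=0 (-) EX@7 MEM@8 WB@9
I3 sub r3 <- r2,r3: IF@6 ID@7 stall=0 (-) EX@8 MEM@9 WB@10

Answer: 10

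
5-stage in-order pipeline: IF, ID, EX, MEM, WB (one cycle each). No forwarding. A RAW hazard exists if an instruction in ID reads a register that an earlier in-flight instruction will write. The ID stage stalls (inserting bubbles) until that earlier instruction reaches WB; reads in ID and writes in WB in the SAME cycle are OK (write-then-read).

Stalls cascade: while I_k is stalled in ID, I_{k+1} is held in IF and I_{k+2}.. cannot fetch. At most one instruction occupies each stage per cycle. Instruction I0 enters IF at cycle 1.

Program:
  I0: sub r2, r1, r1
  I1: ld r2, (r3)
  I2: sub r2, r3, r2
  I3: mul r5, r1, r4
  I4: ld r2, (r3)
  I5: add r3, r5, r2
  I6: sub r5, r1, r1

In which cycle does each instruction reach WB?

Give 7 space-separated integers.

I0 sub r2 <- r1,r1: IF@1 ID@2 stall=0 (-) EX@3 MEM@4 WB@5
I1 ld r2 <- r3: IF@2 ID@3 stall=0 (-) EX@4 MEM@5 WB@6
I2 sub r2 <- r3,r2: IF@3 ID@4 stall=2 (RAW on I1.r2 (WB@6)) EX@7 MEM@8 WB@9
I3 mul r5 <- r1,r4: IF@4 ID@7 stall=0 (-) EX@8 MEM@9 WB@10
I4 ld r2 <- r3: IF@7 ID@8 stall=0 (-) EX@9 MEM@10 WB@11
I5 add r3 <- r5,r2: IF@8 ID@9 stall=2 (RAW on I4.r2 (WB@11)) EX@12 MEM@13 WB@14
I6 sub r5 <- r1,r1: IF@9 ID@12 stall=0 (-) EX@13 MEM@14 WB@15

Answer: 5 6 9 10 11 14 15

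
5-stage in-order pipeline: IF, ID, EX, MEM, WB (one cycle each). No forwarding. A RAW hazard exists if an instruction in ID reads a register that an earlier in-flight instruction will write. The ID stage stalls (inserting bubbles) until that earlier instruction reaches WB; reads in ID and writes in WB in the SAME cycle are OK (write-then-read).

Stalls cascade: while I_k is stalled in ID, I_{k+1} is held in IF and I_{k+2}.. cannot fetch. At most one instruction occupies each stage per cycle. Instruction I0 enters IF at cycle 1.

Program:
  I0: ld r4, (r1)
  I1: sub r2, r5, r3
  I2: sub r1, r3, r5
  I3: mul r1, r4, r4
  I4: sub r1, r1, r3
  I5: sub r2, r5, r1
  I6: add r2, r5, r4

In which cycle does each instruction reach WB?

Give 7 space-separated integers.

I0 ld r4 <- r1: IF@1 ID@2 stall=0 (-) EX@3 MEM@4 WB@5
I1 sub r2 <- r5,r3: IF@2 ID@3 stall=0 (-) EX@4 MEM@5 WB@6
I2 sub r1 <- r3,r5: IF@3 ID@4 stall=0 (-) EX@5 MEM@6 WB@7
I3 mul r1 <- r4,r4: IF@4 ID@5 stall=0 (-) EX@6 MEM@7 WB@8
I4 sub r1 <- r1,r3: IF@5 ID@6 stall=2 (RAW on I3.r1 (WB@8)) EX@9 MEM@10 WB@11
I5 sub r2 <- r5,r1: IF@6 ID@9 stall=2 (RAW on I4.r1 (WB@11)) EX@12 MEM@13 WB@14
I6 add r2 <- r5,r4: IF@9 ID@12 stall=0 (-) EX@13 MEM@14 WB@15

Answer: 5 6 7 8 11 14 15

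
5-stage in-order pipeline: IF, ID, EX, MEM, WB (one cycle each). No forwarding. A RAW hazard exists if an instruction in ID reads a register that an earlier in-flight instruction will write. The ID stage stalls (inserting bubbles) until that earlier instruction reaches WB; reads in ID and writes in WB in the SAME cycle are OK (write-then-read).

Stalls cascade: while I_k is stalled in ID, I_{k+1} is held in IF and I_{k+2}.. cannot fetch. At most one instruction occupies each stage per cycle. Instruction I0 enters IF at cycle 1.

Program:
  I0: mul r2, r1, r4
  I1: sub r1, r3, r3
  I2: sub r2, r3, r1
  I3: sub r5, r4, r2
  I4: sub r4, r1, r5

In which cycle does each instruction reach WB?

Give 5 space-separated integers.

I0 mul r2 <- r1,r4: IF@1 ID@2 stall=0 (-) EX@3 MEM@4 WB@5
I1 sub r1 <- r3,r3: IF@2 ID@3 stall=0 (-) EX@4 MEM@5 WB@6
I2 sub r2 <- r3,r1: IF@3 ID@4 stall=2 (RAW on I1.r1 (WB@6)) EX@7 MEM@8 WB@9
I3 sub r5 <- r4,r2: IF@4 ID@7 stall=2 (RAW on I2.r2 (WB@9)) EX@10 MEM@11 WB@12
I4 sub r4 <- r1,r5: IF@7 ID@10 stall=2 (RAW on I3.r5 (WB@12)) EX@13 MEM@14 WB@15

Answer: 5 6 9 12 15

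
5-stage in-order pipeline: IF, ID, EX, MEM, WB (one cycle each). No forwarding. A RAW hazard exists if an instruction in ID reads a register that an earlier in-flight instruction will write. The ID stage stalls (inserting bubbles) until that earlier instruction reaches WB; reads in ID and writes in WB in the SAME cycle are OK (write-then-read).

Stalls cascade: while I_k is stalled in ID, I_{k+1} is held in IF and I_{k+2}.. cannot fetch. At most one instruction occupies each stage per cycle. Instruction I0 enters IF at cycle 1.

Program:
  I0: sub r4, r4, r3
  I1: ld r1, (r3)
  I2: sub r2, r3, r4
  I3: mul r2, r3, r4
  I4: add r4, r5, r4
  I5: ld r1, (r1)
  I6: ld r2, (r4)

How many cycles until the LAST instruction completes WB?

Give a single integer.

Answer: 13

Derivation:
I0 sub r4 <- r4,r3: IF@1 ID@2 stall=0 (-) EX@3 MEM@4 WB@5
I1 ld r1 <- r3: IF@2 ID@3 stall=0 (-) EX@4 MEM@5 WB@6
I2 sub r2 <- r3,r4: IF@3 ID@4 stall=1 (RAW on I0.r4 (WB@5)) EX@6 MEM@7 WB@8
I3 mul r2 <- r3,r4: IF@4 ID@6 stall=0 (-) EX@7 MEM@8 WB@9
I4 add r4 <- r5,r4: IF@6 ID@7 stall=0 (-) EX@8 MEM@9 WB@10
I5 ld r1 <- r1: IF@7 ID@8 stall=0 (-) EX@9 MEM@10 WB@11
I6 ld r2 <- r4: IF@8 ID@9 stall=1 (RAW on I4.r4 (WB@10)) EX@11 MEM@12 WB@13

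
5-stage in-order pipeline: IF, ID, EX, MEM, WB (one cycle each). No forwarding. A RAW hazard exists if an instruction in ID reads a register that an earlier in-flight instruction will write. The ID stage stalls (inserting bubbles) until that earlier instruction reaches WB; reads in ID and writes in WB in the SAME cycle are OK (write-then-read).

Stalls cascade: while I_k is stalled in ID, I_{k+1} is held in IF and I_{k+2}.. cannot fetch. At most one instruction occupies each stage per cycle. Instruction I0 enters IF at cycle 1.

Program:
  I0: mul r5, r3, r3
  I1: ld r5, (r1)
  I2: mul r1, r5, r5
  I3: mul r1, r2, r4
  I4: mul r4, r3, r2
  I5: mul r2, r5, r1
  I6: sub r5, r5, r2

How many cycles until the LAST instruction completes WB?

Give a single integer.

Answer: 16

Derivation:
I0 mul r5 <- r3,r3: IF@1 ID@2 stall=0 (-) EX@3 MEM@4 WB@5
I1 ld r5 <- r1: IF@2 ID@3 stall=0 (-) EX@4 MEM@5 WB@6
I2 mul r1 <- r5,r5: IF@3 ID@4 stall=2 (RAW on I1.r5 (WB@6)) EX@7 MEM@8 WB@9
I3 mul r1 <- r2,r4: IF@4 ID@7 stall=0 (-) EX@8 MEM@9 WB@10
I4 mul r4 <- r3,r2: IF@7 ID@8 stall=0 (-) EX@9 MEM@10 WB@11
I5 mul r2 <- r5,r1: IF@8 ID@9 stall=1 (RAW on I3.r1 (WB@10)) EX@11 MEM@12 WB@13
I6 sub r5 <- r5,r2: IF@9 ID@11 stall=2 (RAW on I5.r2 (WB@13)) EX@14 MEM@15 WB@16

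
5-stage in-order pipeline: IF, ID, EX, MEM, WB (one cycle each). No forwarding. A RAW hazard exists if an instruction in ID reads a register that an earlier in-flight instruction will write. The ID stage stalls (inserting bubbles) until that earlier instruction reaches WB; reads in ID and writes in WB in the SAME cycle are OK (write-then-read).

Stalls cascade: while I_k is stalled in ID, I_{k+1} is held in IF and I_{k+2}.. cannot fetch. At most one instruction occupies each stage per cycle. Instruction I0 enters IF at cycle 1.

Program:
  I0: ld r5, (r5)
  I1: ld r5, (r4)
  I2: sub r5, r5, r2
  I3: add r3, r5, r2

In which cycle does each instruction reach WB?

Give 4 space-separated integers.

Answer: 5 6 9 12

Derivation:
I0 ld r5 <- r5: IF@1 ID@2 stall=0 (-) EX@3 MEM@4 WB@5
I1 ld r5 <- r4: IF@2 ID@3 stall=0 (-) EX@4 MEM@5 WB@6
I2 sub r5 <- r5,r2: IF@3 ID@4 stall=2 (RAW on I1.r5 (WB@6)) EX@7 MEM@8 WB@9
I3 add r3 <- r5,r2: IF@4 ID@7 stall=2 (RAW on I2.r5 (WB@9)) EX@10 MEM@11 WB@12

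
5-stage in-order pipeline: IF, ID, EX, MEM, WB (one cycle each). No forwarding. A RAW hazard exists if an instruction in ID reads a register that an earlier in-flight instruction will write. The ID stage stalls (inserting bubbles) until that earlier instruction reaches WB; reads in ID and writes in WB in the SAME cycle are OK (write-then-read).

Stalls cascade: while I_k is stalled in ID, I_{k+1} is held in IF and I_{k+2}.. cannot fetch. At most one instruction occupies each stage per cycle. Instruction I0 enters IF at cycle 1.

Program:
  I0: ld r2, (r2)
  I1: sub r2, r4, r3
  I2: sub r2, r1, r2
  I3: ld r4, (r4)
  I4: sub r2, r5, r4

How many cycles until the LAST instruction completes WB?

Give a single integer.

I0 ld r2 <- r2: IF@1 ID@2 stall=0 (-) EX@3 MEM@4 WB@5
I1 sub r2 <- r4,r3: IF@2 ID@3 stall=0 (-) EX@4 MEM@5 WB@6
I2 sub r2 <- r1,r2: IF@3 ID@4 stall=2 (RAW on I1.r2 (WB@6)) EX@7 MEM@8 WB@9
I3 ld r4 <- r4: IF@4 ID@7 stall=0 (-) EX@8 MEM@9 WB@10
I4 sub r2 <- r5,r4: IF@7 ID@8 stall=2 (RAW on I3.r4 (WB@10)) EX@11 MEM@12 WB@13

Answer: 13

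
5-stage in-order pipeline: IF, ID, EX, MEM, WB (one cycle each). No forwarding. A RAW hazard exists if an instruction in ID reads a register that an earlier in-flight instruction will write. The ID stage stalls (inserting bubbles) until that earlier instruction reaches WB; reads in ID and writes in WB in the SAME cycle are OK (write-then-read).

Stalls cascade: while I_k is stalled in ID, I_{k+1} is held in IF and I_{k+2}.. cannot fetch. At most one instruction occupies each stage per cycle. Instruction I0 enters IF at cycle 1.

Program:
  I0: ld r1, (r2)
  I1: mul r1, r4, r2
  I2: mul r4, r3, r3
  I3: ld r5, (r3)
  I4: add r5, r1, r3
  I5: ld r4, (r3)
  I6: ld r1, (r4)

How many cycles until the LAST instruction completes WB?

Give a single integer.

I0 ld r1 <- r2: IF@1 ID@2 stall=0 (-) EX@3 MEM@4 WB@5
I1 mul r1 <- r4,r2: IF@2 ID@3 stall=0 (-) EX@4 MEM@5 WB@6
I2 mul r4 <- r3,r3: IF@3 ID@4 stall=0 (-) EX@5 MEM@6 WB@7
I3 ld r5 <- r3: IF@4 ID@5 stall=0 (-) EX@6 MEM@7 WB@8
I4 add r5 <- r1,r3: IF@5 ID@6 stall=0 (-) EX@7 MEM@8 WB@9
I5 ld r4 <- r3: IF@6 ID@7 stall=0 (-) EX@8 MEM@9 WB@10
I6 ld r1 <- r4: IF@7 ID@8 stall=2 (RAW on I5.r4 (WB@10)) EX@11 MEM@12 WB@13

Answer: 13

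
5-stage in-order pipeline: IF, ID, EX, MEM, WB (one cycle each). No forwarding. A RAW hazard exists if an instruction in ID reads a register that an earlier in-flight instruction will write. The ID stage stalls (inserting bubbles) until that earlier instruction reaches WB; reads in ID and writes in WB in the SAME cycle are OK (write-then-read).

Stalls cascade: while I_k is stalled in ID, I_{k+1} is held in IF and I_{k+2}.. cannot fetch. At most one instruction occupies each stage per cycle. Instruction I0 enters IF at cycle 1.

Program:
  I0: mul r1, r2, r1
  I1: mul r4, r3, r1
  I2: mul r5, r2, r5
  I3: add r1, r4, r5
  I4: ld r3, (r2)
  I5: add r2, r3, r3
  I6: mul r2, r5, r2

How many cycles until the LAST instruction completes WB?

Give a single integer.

I0 mul r1 <- r2,r1: IF@1 ID@2 stall=0 (-) EX@3 MEM@4 WB@5
I1 mul r4 <- r3,r1: IF@2 ID@3 stall=2 (RAW on I0.r1 (WB@5)) EX@6 MEM@7 WB@8
I2 mul r5 <- r2,r5: IF@3 ID@6 stall=0 (-) EX@7 MEM@8 WB@9
I3 add r1 <- r4,r5: IF@6 ID@7 stall=2 (RAW on I2.r5 (WB@9)) EX@10 MEM@11 WB@12
I4 ld r3 <- r2: IF@7 ID@10 stall=0 (-) EX@11 MEM@12 WB@13
I5 add r2 <- r3,r3: IF@10 ID@11 stall=2 (RAW on I4.r3 (WB@13)) EX@14 MEM@15 WB@16
I6 mul r2 <- r5,r2: IF@11 ID@14 stall=2 (RAW on I5.r2 (WB@16)) EX@17 MEM@18 WB@19

Answer: 19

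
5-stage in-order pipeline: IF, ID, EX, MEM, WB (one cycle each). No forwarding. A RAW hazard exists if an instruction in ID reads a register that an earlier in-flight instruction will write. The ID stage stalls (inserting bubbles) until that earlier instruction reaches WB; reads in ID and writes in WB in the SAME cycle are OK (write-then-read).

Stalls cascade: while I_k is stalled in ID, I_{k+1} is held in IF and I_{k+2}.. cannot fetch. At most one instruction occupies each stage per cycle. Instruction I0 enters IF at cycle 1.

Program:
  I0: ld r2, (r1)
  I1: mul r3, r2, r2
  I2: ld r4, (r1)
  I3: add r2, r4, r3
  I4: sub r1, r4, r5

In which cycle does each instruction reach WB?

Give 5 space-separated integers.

I0 ld r2 <- r1: IF@1 ID@2 stall=0 (-) EX@3 MEM@4 WB@5
I1 mul r3 <- r2,r2: IF@2 ID@3 stall=2 (RAW on I0.r2 (WB@5)) EX@6 MEM@7 WB@8
I2 ld r4 <- r1: IF@3 ID@6 stall=0 (-) EX@7 MEM@8 WB@9
I3 add r2 <- r4,r3: IF@6 ID@7 stall=2 (RAW on I2.r4 (WB@9)) EX@10 MEM@11 WB@12
I4 sub r1 <- r4,r5: IF@7 ID@10 stall=0 (-) EX@11 MEM@12 WB@13

Answer: 5 8 9 12 13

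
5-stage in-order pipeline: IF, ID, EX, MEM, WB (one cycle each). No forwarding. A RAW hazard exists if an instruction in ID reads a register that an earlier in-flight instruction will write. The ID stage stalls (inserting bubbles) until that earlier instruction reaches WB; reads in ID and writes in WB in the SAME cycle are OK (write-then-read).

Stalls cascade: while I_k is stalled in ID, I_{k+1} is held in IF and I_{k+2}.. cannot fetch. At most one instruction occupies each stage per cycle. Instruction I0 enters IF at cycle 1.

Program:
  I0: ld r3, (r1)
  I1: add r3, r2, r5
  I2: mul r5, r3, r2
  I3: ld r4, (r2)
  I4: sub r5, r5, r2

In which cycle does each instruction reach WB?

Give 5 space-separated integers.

Answer: 5 6 9 10 12

Derivation:
I0 ld r3 <- r1: IF@1 ID@2 stall=0 (-) EX@3 MEM@4 WB@5
I1 add r3 <- r2,r5: IF@2 ID@3 stall=0 (-) EX@4 MEM@5 WB@6
I2 mul r5 <- r3,r2: IF@3 ID@4 stall=2 (RAW on I1.r3 (WB@6)) EX@7 MEM@8 WB@9
I3 ld r4 <- r2: IF@4 ID@7 stall=0 (-) EX@8 MEM@9 WB@10
I4 sub r5 <- r5,r2: IF@7 ID@8 stall=1 (RAW on I2.r5 (WB@9)) EX@10 MEM@11 WB@12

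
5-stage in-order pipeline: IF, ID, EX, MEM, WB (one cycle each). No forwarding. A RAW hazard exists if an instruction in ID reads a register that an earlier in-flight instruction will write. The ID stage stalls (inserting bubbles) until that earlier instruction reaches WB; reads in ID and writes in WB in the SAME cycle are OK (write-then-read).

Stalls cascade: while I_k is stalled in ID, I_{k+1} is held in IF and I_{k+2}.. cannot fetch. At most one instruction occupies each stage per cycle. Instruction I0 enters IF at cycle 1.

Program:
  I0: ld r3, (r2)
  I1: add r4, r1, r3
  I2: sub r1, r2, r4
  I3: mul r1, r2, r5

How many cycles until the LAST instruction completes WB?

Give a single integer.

I0 ld r3 <- r2: IF@1 ID@2 stall=0 (-) EX@3 MEM@4 WB@5
I1 add r4 <- r1,r3: IF@2 ID@3 stall=2 (RAW on I0.r3 (WB@5)) EX@6 MEM@7 WB@8
I2 sub r1 <- r2,r4: IF@3 ID@6 stall=2 (RAW on I1.r4 (WB@8)) EX@9 MEM@10 WB@11
I3 mul r1 <- r2,r5: IF@6 ID@9 stall=0 (-) EX@10 MEM@11 WB@12

Answer: 12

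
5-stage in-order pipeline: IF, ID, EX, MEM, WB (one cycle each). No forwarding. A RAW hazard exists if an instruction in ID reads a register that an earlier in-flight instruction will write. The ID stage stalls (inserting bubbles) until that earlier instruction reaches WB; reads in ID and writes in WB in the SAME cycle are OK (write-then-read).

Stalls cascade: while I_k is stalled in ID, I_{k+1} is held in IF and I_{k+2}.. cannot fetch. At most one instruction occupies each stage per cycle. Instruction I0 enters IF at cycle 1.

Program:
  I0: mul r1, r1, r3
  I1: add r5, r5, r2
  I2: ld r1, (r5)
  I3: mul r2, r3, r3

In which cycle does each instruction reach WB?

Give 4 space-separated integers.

I0 mul r1 <- r1,r3: IF@1 ID@2 stall=0 (-) EX@3 MEM@4 WB@5
I1 add r5 <- r5,r2: IF@2 ID@3 stall=0 (-) EX@4 MEM@5 WB@6
I2 ld r1 <- r5: IF@3 ID@4 stall=2 (RAW on I1.r5 (WB@6)) EX@7 MEM@8 WB@9
I3 mul r2 <- r3,r3: IF@4 ID@7 stall=0 (-) EX@8 MEM@9 WB@10

Answer: 5 6 9 10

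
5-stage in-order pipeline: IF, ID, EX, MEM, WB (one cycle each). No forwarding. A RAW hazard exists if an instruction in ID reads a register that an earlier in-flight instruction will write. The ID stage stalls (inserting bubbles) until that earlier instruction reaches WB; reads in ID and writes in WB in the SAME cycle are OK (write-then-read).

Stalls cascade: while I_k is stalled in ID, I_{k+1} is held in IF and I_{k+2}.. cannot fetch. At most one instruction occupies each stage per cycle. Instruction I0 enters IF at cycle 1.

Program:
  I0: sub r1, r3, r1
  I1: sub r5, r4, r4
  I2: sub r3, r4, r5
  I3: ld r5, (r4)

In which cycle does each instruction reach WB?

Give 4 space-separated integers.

Answer: 5 6 9 10

Derivation:
I0 sub r1 <- r3,r1: IF@1 ID@2 stall=0 (-) EX@3 MEM@4 WB@5
I1 sub r5 <- r4,r4: IF@2 ID@3 stall=0 (-) EX@4 MEM@5 WB@6
I2 sub r3 <- r4,r5: IF@3 ID@4 stall=2 (RAW on I1.r5 (WB@6)) EX@7 MEM@8 WB@9
I3 ld r5 <- r4: IF@4 ID@7 stall=0 (-) EX@8 MEM@9 WB@10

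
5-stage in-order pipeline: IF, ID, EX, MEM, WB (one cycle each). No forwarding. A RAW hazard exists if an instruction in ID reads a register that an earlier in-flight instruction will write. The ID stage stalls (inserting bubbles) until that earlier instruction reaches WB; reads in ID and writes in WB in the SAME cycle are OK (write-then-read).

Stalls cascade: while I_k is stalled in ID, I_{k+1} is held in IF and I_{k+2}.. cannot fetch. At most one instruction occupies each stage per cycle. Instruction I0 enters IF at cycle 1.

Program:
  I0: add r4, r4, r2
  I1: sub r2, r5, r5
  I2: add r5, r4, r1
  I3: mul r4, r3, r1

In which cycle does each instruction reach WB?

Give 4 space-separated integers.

Answer: 5 6 8 9

Derivation:
I0 add r4 <- r4,r2: IF@1 ID@2 stall=0 (-) EX@3 MEM@4 WB@5
I1 sub r2 <- r5,r5: IF@2 ID@3 stall=0 (-) EX@4 MEM@5 WB@6
I2 add r5 <- r4,r1: IF@3 ID@4 stall=1 (RAW on I0.r4 (WB@5)) EX@6 MEM@7 WB@8
I3 mul r4 <- r3,r1: IF@4 ID@6 stall=0 (-) EX@7 MEM@8 WB@9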